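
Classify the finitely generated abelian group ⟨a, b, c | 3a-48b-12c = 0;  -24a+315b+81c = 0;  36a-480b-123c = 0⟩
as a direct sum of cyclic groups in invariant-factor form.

Answer: M ≅ ℤ/3 ⊕ ℤ/3 ⊕ ℤ/3

Derivation:
rank_ℚ(R)=3; free=3−3=0
SNF(R) diag = [3, 3, 3] → torsion [3, 3, 3]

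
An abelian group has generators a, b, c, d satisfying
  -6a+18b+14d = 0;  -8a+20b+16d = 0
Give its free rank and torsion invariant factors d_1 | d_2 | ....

rank_ℚ(R)=2; free=4−2=2
SNF(R) diag = [2, 4] → torsion [2, 4]

Answer: M ≅ ℤ^2 ⊕ ℤ/2 ⊕ ℤ/4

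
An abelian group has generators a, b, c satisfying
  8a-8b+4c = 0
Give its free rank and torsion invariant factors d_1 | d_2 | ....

Answer: M ≅ ℤ^2 ⊕ ℤ/4

Derivation:
rank_ℚ(R)=1; free=3−1=2
SNF(R) diag = [4] → torsion [4]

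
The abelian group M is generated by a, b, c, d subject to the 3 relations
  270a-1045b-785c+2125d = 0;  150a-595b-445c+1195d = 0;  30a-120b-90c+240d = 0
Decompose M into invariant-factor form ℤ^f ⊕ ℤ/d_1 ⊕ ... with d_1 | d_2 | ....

Answer: M ≅ ℤ^1 ⊕ ℤ/5 ⊕ ℤ/10 ⊕ ℤ/30

Derivation:
rank_ℚ(R)=3; free=4−3=1
SNF(R) diag = [5, 10, 30] → torsion [5, 10, 30]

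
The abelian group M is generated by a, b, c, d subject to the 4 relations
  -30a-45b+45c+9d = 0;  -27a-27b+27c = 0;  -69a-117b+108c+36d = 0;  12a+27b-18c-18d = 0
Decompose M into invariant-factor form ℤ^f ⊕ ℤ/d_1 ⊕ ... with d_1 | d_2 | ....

Answer: M ≅ ℤ/3 ⊕ ℤ/9 ⊕ ℤ/9 ⊕ ℤ/27

Derivation:
rank_ℚ(R)=4; free=4−4=0
SNF(R) diag = [3, 9, 9, 27] → torsion [3, 9, 9, 27]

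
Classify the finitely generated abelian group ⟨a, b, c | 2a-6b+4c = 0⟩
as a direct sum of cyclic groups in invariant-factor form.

rank_ℚ(R)=1; free=3−1=2
SNF(R) diag = [2] → torsion [2]

Answer: M ≅ ℤ^2 ⊕ ℤ/2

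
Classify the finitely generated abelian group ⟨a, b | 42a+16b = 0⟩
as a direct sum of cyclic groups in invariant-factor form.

Answer: M ≅ ℤ^1 ⊕ ℤ/2

Derivation:
rank_ℚ(R)=1; free=2−1=1
SNF(R) diag = [2] → torsion [2]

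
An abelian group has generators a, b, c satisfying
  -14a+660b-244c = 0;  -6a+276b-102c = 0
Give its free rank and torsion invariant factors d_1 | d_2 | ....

rank_ℚ(R)=2; free=3−2=1
SNF(R) diag = [2, 6] → torsion [2, 6]

Answer: M ≅ ℤ^1 ⊕ ℤ/2 ⊕ ℤ/6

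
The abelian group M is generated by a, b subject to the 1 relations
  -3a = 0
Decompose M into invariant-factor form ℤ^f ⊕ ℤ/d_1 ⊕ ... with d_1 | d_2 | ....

Answer: M ≅ ℤ^1 ⊕ ℤ/3

Derivation:
rank_ℚ(R)=1; free=2−1=1
SNF(R) diag = [3] → torsion [3]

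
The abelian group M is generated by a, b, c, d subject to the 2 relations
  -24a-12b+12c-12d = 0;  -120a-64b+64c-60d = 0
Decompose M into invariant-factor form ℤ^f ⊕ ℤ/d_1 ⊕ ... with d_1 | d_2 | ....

rank_ℚ(R)=2; free=4−2=2
SNF(R) diag = [4, 12] → torsion [4, 12]

Answer: M ≅ ℤ^2 ⊕ ℤ/4 ⊕ ℤ/12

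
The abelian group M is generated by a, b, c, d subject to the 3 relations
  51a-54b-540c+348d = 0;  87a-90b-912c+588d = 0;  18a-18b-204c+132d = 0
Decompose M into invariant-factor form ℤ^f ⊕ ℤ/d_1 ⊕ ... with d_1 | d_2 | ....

rank_ℚ(R)=3; free=4−3=1
SNF(R) diag = [3, 6, 12] → torsion [3, 6, 12]

Answer: M ≅ ℤ^1 ⊕ ℤ/3 ⊕ ℤ/6 ⊕ ℤ/12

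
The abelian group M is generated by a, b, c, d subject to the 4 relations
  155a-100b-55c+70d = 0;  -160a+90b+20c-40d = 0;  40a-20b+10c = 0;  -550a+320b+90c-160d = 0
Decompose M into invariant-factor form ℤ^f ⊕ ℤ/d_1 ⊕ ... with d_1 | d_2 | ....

rank_ℚ(R)=4; free=4−4=0
SNF(R) diag = [5, 10, 10, 20] → torsion [5, 10, 10, 20]

Answer: M ≅ ℤ/5 ⊕ ℤ/10 ⊕ ℤ/10 ⊕ ℤ/20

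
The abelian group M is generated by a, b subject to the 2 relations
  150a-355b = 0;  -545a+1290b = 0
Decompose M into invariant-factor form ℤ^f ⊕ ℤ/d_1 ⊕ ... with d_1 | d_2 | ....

Answer: M ≅ ℤ/5 ⊕ ℤ/5

Derivation:
rank_ℚ(R)=2; free=2−2=0
SNF(R) diag = [5, 5] → torsion [5, 5]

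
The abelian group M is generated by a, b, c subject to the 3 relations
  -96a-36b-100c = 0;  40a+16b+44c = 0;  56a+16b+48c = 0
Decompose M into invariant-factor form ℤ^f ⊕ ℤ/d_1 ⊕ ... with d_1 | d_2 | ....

Answer: M ≅ ℤ/4 ⊕ ℤ/4 ⊕ ℤ/8

Derivation:
rank_ℚ(R)=3; free=3−3=0
SNF(R) diag = [4, 4, 8] → torsion [4, 4, 8]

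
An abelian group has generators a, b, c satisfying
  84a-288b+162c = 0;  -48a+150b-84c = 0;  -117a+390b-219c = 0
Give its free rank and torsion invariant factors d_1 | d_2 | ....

Answer: M ≅ ℤ/3 ⊕ ℤ/6 ⊕ ℤ/6

Derivation:
rank_ℚ(R)=3; free=3−3=0
SNF(R) diag = [3, 6, 6] → torsion [3, 6, 6]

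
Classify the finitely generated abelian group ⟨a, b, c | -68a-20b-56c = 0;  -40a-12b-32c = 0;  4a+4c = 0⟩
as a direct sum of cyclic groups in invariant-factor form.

Answer: M ≅ ℤ/4 ⊕ ℤ/4 ⊕ ℤ/4

Derivation:
rank_ℚ(R)=3; free=3−3=0
SNF(R) diag = [4, 4, 4] → torsion [4, 4, 4]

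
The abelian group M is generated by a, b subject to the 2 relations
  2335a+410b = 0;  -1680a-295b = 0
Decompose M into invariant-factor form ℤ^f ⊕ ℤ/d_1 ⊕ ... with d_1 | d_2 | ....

Answer: M ≅ ℤ/5 ⊕ ℤ/5

Derivation:
rank_ℚ(R)=2; free=2−2=0
SNF(R) diag = [5, 5] → torsion [5, 5]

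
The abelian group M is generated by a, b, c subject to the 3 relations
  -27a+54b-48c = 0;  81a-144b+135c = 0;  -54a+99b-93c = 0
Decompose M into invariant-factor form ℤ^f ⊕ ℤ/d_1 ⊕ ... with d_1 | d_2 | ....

rank_ℚ(R)=3; free=3−3=0
SNF(R) diag = [3, 9, 27] → torsion [3, 9, 27]

Answer: M ≅ ℤ/3 ⊕ ℤ/9 ⊕ ℤ/27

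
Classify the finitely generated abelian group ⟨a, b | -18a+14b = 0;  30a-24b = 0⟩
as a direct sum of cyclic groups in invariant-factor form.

Answer: M ≅ ℤ/2 ⊕ ℤ/6

Derivation:
rank_ℚ(R)=2; free=2−2=0
SNF(R) diag = [2, 6] → torsion [2, 6]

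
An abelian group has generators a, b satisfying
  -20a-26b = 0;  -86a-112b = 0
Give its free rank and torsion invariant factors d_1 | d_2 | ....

rank_ℚ(R)=2; free=2−2=0
SNF(R) diag = [2, 2] → torsion [2, 2]

Answer: M ≅ ℤ/2 ⊕ ℤ/2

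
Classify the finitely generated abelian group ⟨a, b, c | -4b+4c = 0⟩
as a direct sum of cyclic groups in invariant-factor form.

Answer: M ≅ ℤ^2 ⊕ ℤ/4

Derivation:
rank_ℚ(R)=1; free=3−1=2
SNF(R) diag = [4] → torsion [4]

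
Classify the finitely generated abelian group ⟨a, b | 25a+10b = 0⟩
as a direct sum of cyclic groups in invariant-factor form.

Answer: M ≅ ℤ^1 ⊕ ℤ/5

Derivation:
rank_ℚ(R)=1; free=2−1=1
SNF(R) diag = [5] → torsion [5]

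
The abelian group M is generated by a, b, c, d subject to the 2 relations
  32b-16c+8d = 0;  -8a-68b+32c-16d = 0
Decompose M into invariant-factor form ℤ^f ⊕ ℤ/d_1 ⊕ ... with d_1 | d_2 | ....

rank_ℚ(R)=2; free=4−2=2
SNF(R) diag = [4, 8] → torsion [4, 8]

Answer: M ≅ ℤ^2 ⊕ ℤ/4 ⊕ ℤ/8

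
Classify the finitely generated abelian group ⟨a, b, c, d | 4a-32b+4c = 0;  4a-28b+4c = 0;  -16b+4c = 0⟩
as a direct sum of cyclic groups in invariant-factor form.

Answer: M ≅ ℤ^1 ⊕ ℤ/4 ⊕ ℤ/4 ⊕ ℤ/4

Derivation:
rank_ℚ(R)=3; free=4−3=1
SNF(R) diag = [4, 4, 4] → torsion [4, 4, 4]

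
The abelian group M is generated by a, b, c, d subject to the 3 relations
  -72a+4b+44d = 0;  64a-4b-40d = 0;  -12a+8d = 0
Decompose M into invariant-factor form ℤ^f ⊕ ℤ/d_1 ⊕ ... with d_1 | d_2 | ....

Answer: M ≅ ℤ^1 ⊕ ℤ/4 ⊕ ℤ/4 ⊕ ℤ/4

Derivation:
rank_ℚ(R)=3; free=4−3=1
SNF(R) diag = [4, 4, 4] → torsion [4, 4, 4]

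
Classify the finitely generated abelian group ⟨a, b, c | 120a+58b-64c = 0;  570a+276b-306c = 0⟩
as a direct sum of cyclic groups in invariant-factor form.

Answer: M ≅ ℤ^1 ⊕ ℤ/2 ⊕ ℤ/6

Derivation:
rank_ℚ(R)=2; free=3−2=1
SNF(R) diag = [2, 6] → torsion [2, 6]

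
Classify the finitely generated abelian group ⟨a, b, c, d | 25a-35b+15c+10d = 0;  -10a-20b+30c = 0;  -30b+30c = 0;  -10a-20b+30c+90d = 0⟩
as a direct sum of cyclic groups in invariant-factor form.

Answer: M ≅ ℤ/5 ⊕ ℤ/10 ⊕ ℤ/30 ⊕ ℤ/90

Derivation:
rank_ℚ(R)=4; free=4−4=0
SNF(R) diag = [5, 10, 30, 90] → torsion [5, 10, 30, 90]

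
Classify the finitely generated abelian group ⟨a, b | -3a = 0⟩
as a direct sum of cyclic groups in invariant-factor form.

rank_ℚ(R)=1; free=2−1=1
SNF(R) diag = [3] → torsion [3]

Answer: M ≅ ℤ^1 ⊕ ℤ/3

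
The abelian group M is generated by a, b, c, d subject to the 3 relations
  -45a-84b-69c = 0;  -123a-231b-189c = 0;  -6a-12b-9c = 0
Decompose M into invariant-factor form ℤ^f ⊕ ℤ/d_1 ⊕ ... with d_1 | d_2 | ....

rank_ℚ(R)=3; free=4−3=1
SNF(R) diag = [3, 3, 3] → torsion [3, 3, 3]

Answer: M ≅ ℤ^1 ⊕ ℤ/3 ⊕ ℤ/3 ⊕ ℤ/3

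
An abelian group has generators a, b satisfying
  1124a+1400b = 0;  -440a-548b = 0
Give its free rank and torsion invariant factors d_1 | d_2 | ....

Answer: M ≅ ℤ/4 ⊕ ℤ/12

Derivation:
rank_ℚ(R)=2; free=2−2=0
SNF(R) diag = [4, 12] → torsion [4, 12]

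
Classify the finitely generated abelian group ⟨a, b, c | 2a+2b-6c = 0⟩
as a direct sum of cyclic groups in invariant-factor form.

Answer: M ≅ ℤ^2 ⊕ ℤ/2

Derivation:
rank_ℚ(R)=1; free=3−1=2
SNF(R) diag = [2] → torsion [2]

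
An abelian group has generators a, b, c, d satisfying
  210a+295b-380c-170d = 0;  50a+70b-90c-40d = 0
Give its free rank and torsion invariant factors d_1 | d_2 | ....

Answer: M ≅ ℤ^2 ⊕ ℤ/5 ⊕ ℤ/10

Derivation:
rank_ℚ(R)=2; free=4−2=2
SNF(R) diag = [5, 10] → torsion [5, 10]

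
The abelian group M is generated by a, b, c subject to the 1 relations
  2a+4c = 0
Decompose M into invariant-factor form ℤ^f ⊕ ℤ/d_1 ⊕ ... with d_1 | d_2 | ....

Answer: M ≅ ℤ^2 ⊕ ℤ/2

Derivation:
rank_ℚ(R)=1; free=3−1=2
SNF(R) diag = [2] → torsion [2]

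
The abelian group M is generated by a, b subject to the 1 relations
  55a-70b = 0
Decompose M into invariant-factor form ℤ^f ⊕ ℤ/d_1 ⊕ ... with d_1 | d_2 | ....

rank_ℚ(R)=1; free=2−1=1
SNF(R) diag = [5] → torsion [5]

Answer: M ≅ ℤ^1 ⊕ ℤ/5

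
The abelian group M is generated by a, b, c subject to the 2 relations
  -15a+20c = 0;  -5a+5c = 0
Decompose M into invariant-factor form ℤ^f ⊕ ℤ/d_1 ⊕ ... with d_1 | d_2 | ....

rank_ℚ(R)=2; free=3−2=1
SNF(R) diag = [5, 5] → torsion [5, 5]

Answer: M ≅ ℤ^1 ⊕ ℤ/5 ⊕ ℤ/5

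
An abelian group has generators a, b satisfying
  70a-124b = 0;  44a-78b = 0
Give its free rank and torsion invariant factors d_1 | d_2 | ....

rank_ℚ(R)=2; free=2−2=0
SNF(R) diag = [2, 2] → torsion [2, 2]

Answer: M ≅ ℤ/2 ⊕ ℤ/2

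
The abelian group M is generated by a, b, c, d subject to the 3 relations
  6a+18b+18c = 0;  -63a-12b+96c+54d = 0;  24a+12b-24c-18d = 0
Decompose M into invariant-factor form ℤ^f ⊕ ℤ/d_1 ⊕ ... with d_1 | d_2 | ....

Answer: M ≅ ℤ^1 ⊕ ℤ/3 ⊕ ℤ/6 ⊕ ℤ/18

Derivation:
rank_ℚ(R)=3; free=4−3=1
SNF(R) diag = [3, 6, 18] → torsion [3, 6, 18]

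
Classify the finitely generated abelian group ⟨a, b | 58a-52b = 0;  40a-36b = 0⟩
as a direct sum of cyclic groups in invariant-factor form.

Answer: M ≅ ℤ/2 ⊕ ℤ/4

Derivation:
rank_ℚ(R)=2; free=2−2=0
SNF(R) diag = [2, 4] → torsion [2, 4]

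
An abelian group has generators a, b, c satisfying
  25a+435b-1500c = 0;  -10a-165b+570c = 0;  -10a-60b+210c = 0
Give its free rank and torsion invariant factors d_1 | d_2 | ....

Answer: M ≅ ℤ/5 ⊕ ℤ/15 ⊕ ℤ/30

Derivation:
rank_ℚ(R)=3; free=3−3=0
SNF(R) diag = [5, 15, 30] → torsion [5, 15, 30]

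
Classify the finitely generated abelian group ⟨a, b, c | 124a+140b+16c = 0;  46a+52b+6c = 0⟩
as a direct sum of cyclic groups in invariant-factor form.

Answer: M ≅ ℤ^1 ⊕ ℤ/2 ⊕ ℤ/4

Derivation:
rank_ℚ(R)=2; free=3−2=1
SNF(R) diag = [2, 4] → torsion [2, 4]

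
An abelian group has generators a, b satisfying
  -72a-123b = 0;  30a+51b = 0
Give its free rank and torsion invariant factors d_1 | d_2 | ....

Answer: M ≅ ℤ/3 ⊕ ℤ/6

Derivation:
rank_ℚ(R)=2; free=2−2=0
SNF(R) diag = [3, 6] → torsion [3, 6]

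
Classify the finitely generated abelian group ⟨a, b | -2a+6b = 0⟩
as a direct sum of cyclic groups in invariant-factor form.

rank_ℚ(R)=1; free=2−1=1
SNF(R) diag = [2] → torsion [2]

Answer: M ≅ ℤ^1 ⊕ ℤ/2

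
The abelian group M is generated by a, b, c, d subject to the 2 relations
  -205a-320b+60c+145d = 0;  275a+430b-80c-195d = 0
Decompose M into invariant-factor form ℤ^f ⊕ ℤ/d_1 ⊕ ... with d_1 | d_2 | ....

Answer: M ≅ ℤ^2 ⊕ ℤ/5 ⊕ ℤ/10

Derivation:
rank_ℚ(R)=2; free=4−2=2
SNF(R) diag = [5, 10] → torsion [5, 10]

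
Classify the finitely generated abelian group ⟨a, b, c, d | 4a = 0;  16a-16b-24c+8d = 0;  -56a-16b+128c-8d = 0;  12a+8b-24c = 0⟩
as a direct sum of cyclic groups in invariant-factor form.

rank_ℚ(R)=4; free=4−4=0
SNF(R) diag = [4, 8, 8, 8] → torsion [4, 8, 8, 8]

Answer: M ≅ ℤ/4 ⊕ ℤ/8 ⊕ ℤ/8 ⊕ ℤ/8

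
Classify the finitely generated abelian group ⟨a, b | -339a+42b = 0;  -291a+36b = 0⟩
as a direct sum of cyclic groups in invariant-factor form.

Answer: M ≅ ℤ/3 ⊕ ℤ/6

Derivation:
rank_ℚ(R)=2; free=2−2=0
SNF(R) diag = [3, 6] → torsion [3, 6]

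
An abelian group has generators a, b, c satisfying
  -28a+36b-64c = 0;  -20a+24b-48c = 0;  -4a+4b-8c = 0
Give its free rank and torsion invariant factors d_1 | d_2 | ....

rank_ℚ(R)=3; free=3−3=0
SNF(R) diag = [4, 4, 8] → torsion [4, 4, 8]

Answer: M ≅ ℤ/4 ⊕ ℤ/4 ⊕ ℤ/8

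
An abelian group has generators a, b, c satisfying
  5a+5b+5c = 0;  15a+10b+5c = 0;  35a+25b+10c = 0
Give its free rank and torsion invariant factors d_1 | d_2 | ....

Answer: M ≅ ℤ/5 ⊕ ℤ/5 ⊕ ℤ/5

Derivation:
rank_ℚ(R)=3; free=3−3=0
SNF(R) diag = [5, 5, 5] → torsion [5, 5, 5]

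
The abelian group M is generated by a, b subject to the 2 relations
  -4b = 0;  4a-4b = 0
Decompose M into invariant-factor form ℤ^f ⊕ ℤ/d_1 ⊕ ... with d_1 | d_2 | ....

rank_ℚ(R)=2; free=2−2=0
SNF(R) diag = [4, 4] → torsion [4, 4]

Answer: M ≅ ℤ/4 ⊕ ℤ/4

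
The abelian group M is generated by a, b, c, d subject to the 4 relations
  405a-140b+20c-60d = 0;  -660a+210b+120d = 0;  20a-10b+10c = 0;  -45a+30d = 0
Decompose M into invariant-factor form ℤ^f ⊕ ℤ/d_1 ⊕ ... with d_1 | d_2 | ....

Answer: M ≅ ℤ/5 ⊕ ℤ/10 ⊕ ℤ/30 ⊕ ℤ/30

Derivation:
rank_ℚ(R)=4; free=4−4=0
SNF(R) diag = [5, 10, 30, 30] → torsion [5, 10, 30, 30]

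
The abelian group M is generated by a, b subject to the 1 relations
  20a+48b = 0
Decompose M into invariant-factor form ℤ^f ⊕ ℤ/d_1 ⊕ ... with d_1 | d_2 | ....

rank_ℚ(R)=1; free=2−1=1
SNF(R) diag = [4] → torsion [4]

Answer: M ≅ ℤ^1 ⊕ ℤ/4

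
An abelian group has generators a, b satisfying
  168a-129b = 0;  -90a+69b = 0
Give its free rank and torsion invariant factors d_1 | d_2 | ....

Answer: M ≅ ℤ/3 ⊕ ℤ/6

Derivation:
rank_ℚ(R)=2; free=2−2=0
SNF(R) diag = [3, 6] → torsion [3, 6]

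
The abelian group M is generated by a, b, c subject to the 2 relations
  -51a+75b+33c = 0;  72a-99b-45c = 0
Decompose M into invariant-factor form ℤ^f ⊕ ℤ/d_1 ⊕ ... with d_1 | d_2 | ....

Answer: M ≅ ℤ^1 ⊕ ℤ/3 ⊕ ℤ/9

Derivation:
rank_ℚ(R)=2; free=3−2=1
SNF(R) diag = [3, 9] → torsion [3, 9]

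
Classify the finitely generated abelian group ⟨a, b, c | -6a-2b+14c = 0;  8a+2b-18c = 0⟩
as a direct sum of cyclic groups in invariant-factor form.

rank_ℚ(R)=2; free=3−2=1
SNF(R) diag = [2, 2] → torsion [2, 2]

Answer: M ≅ ℤ^1 ⊕ ℤ/2 ⊕ ℤ/2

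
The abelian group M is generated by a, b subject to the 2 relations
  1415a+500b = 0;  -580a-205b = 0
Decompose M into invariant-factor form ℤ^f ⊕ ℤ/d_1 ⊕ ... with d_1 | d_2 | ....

rank_ℚ(R)=2; free=2−2=0
SNF(R) diag = [5, 15] → torsion [5, 15]

Answer: M ≅ ℤ/5 ⊕ ℤ/15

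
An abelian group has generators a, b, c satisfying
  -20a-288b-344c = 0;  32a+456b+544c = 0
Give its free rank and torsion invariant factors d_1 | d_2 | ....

Answer: M ≅ ℤ^1 ⊕ ℤ/4 ⊕ ℤ/8

Derivation:
rank_ℚ(R)=2; free=3−2=1
SNF(R) diag = [4, 8] → torsion [4, 8]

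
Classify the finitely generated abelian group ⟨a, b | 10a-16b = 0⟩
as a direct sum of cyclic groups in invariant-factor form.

rank_ℚ(R)=1; free=2−1=1
SNF(R) diag = [2] → torsion [2]

Answer: M ≅ ℤ^1 ⊕ ℤ/2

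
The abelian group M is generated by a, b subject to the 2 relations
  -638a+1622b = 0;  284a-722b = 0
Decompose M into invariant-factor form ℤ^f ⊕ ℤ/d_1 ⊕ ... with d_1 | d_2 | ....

rank_ℚ(R)=2; free=2−2=0
SNF(R) diag = [2, 6] → torsion [2, 6]

Answer: M ≅ ℤ/2 ⊕ ℤ/6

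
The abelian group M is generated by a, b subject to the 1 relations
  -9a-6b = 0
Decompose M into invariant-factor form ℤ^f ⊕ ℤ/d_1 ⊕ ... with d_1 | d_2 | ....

Answer: M ≅ ℤ^1 ⊕ ℤ/3

Derivation:
rank_ℚ(R)=1; free=2−1=1
SNF(R) diag = [3] → torsion [3]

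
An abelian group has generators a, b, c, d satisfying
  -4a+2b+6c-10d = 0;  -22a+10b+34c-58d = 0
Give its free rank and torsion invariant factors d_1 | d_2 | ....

Answer: M ≅ ℤ^2 ⊕ ℤ/2 ⊕ ℤ/2

Derivation:
rank_ℚ(R)=2; free=4−2=2
SNF(R) diag = [2, 2] → torsion [2, 2]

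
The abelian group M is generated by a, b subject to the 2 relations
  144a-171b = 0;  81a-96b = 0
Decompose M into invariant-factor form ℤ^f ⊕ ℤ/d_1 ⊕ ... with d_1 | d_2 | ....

Answer: M ≅ ℤ/3 ⊕ ℤ/9

Derivation:
rank_ℚ(R)=2; free=2−2=0
SNF(R) diag = [3, 9] → torsion [3, 9]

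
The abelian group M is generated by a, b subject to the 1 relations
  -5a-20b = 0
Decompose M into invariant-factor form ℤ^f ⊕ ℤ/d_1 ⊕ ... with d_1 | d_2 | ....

rank_ℚ(R)=1; free=2−1=1
SNF(R) diag = [5] → torsion [5]

Answer: M ≅ ℤ^1 ⊕ ℤ/5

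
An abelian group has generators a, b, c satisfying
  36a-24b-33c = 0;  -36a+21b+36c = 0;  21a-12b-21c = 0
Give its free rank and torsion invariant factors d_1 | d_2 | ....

rank_ℚ(R)=3; free=3−3=0
SNF(R) diag = [3, 3, 3] → torsion [3, 3, 3]

Answer: M ≅ ℤ/3 ⊕ ℤ/3 ⊕ ℤ/3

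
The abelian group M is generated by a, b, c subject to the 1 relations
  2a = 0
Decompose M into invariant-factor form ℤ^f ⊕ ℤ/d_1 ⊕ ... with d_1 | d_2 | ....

Answer: M ≅ ℤ^2 ⊕ ℤ/2

Derivation:
rank_ℚ(R)=1; free=3−1=2
SNF(R) diag = [2] → torsion [2]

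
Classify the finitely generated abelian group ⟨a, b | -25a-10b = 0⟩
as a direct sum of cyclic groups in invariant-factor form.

Answer: M ≅ ℤ^1 ⊕ ℤ/5

Derivation:
rank_ℚ(R)=1; free=2−1=1
SNF(R) diag = [5] → torsion [5]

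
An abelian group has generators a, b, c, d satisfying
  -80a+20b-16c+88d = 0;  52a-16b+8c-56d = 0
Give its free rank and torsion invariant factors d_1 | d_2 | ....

Answer: M ≅ ℤ^2 ⊕ ℤ/4 ⊕ ℤ/12

Derivation:
rank_ℚ(R)=2; free=4−2=2
SNF(R) diag = [4, 12] → torsion [4, 12]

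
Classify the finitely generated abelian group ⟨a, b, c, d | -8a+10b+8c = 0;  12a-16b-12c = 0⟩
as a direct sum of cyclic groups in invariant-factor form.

Answer: M ≅ ℤ^2 ⊕ ℤ/2 ⊕ ℤ/4

Derivation:
rank_ℚ(R)=2; free=4−2=2
SNF(R) diag = [2, 4] → torsion [2, 4]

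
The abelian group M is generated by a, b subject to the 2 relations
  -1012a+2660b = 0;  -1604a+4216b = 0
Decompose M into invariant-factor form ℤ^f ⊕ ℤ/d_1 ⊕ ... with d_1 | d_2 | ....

Answer: M ≅ ℤ/4 ⊕ ℤ/12

Derivation:
rank_ℚ(R)=2; free=2−2=0
SNF(R) diag = [4, 12] → torsion [4, 12]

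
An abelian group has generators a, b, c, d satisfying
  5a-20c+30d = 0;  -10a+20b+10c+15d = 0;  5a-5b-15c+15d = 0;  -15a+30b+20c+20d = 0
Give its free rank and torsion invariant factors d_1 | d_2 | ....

Answer: M ≅ ℤ/5 ⊕ ℤ/5 ⊕ ℤ/5 ⊕ ℤ/10

Derivation:
rank_ℚ(R)=4; free=4−4=0
SNF(R) diag = [5, 5, 5, 10] → torsion [5, 5, 5, 10]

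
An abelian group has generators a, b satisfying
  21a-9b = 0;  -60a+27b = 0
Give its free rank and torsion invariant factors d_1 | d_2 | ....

rank_ℚ(R)=2; free=2−2=0
SNF(R) diag = [3, 9] → torsion [3, 9]

Answer: M ≅ ℤ/3 ⊕ ℤ/9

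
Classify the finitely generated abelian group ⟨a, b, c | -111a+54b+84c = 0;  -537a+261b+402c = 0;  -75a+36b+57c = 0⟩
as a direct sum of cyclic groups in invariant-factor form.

rank_ℚ(R)=3; free=3−3=0
SNF(R) diag = [3, 9, 9] → torsion [3, 9, 9]

Answer: M ≅ ℤ/3 ⊕ ℤ/9 ⊕ ℤ/9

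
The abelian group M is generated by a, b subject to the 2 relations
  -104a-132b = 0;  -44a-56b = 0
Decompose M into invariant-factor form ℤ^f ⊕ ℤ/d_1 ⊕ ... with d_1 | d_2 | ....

rank_ℚ(R)=2; free=2−2=0
SNF(R) diag = [4, 4] → torsion [4, 4]

Answer: M ≅ ℤ/4 ⊕ ℤ/4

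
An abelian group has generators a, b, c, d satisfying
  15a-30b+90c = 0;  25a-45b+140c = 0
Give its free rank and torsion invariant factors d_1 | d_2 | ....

rank_ℚ(R)=2; free=4−2=2
SNF(R) diag = [5, 15] → torsion [5, 15]

Answer: M ≅ ℤ^2 ⊕ ℤ/5 ⊕ ℤ/15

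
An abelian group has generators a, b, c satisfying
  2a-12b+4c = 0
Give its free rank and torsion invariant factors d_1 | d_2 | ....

Answer: M ≅ ℤ^2 ⊕ ℤ/2

Derivation:
rank_ℚ(R)=1; free=3−1=2
SNF(R) diag = [2] → torsion [2]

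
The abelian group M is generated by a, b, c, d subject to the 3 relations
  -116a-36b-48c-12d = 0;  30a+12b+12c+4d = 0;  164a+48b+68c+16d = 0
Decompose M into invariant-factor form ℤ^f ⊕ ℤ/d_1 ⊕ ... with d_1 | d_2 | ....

rank_ℚ(R)=3; free=4−3=1
SNF(R) diag = [2, 4, 4] → torsion [2, 4, 4]

Answer: M ≅ ℤ^1 ⊕ ℤ/2 ⊕ ℤ/4 ⊕ ℤ/4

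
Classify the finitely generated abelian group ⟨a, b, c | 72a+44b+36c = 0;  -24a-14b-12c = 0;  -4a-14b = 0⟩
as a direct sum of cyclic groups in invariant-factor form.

rank_ℚ(R)=3; free=3−3=0
SNF(R) diag = [2, 4, 12] → torsion [2, 4, 12]

Answer: M ≅ ℤ/2 ⊕ ℤ/4 ⊕ ℤ/12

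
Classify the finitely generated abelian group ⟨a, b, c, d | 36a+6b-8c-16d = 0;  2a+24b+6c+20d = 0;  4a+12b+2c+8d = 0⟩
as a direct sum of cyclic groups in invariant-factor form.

rank_ℚ(R)=3; free=4−3=1
SNF(R) diag = [2, 2, 6] → torsion [2, 2, 6]

Answer: M ≅ ℤ^1 ⊕ ℤ/2 ⊕ ℤ/2 ⊕ ℤ/6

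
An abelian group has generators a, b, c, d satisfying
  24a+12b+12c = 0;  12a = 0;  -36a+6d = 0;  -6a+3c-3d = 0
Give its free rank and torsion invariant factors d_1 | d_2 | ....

rank_ℚ(R)=4; free=4−4=0
SNF(R) diag = [3, 6, 12, 12] → torsion [3, 6, 12, 12]

Answer: M ≅ ℤ/3 ⊕ ℤ/6 ⊕ ℤ/12 ⊕ ℤ/12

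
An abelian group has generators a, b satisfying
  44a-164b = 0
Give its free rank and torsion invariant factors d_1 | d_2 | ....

Answer: M ≅ ℤ^1 ⊕ ℤ/4

Derivation:
rank_ℚ(R)=1; free=2−1=1
SNF(R) diag = [4] → torsion [4]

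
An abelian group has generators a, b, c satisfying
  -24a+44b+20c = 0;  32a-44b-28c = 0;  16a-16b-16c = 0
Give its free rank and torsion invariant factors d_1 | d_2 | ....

rank_ℚ(R)=3; free=3−3=0
SNF(R) diag = [4, 8, 16] → torsion [4, 8, 16]

Answer: M ≅ ℤ/4 ⊕ ℤ/8 ⊕ ℤ/16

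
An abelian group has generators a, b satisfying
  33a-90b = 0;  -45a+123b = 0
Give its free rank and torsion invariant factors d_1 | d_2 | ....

rank_ℚ(R)=2; free=2−2=0
SNF(R) diag = [3, 3] → torsion [3, 3]

Answer: M ≅ ℤ/3 ⊕ ℤ/3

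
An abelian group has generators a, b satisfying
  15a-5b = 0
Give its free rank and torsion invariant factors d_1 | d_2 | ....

rank_ℚ(R)=1; free=2−1=1
SNF(R) diag = [5] → torsion [5]

Answer: M ≅ ℤ^1 ⊕ ℤ/5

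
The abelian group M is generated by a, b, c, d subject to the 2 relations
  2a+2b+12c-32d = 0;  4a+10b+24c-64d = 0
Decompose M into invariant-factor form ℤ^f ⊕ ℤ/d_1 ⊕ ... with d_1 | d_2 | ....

Answer: M ≅ ℤ^2 ⊕ ℤ/2 ⊕ ℤ/6

Derivation:
rank_ℚ(R)=2; free=4−2=2
SNF(R) diag = [2, 6] → torsion [2, 6]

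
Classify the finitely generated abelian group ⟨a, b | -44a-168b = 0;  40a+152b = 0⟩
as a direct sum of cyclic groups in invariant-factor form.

Answer: M ≅ ℤ/4 ⊕ ℤ/8

Derivation:
rank_ℚ(R)=2; free=2−2=0
SNF(R) diag = [4, 8] → torsion [4, 8]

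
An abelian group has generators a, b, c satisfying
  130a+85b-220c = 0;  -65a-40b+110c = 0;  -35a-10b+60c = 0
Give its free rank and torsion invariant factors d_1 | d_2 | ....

rank_ℚ(R)=3; free=3−3=0
SNF(R) diag = [5, 5, 10] → torsion [5, 5, 10]

Answer: M ≅ ℤ/5 ⊕ ℤ/5 ⊕ ℤ/10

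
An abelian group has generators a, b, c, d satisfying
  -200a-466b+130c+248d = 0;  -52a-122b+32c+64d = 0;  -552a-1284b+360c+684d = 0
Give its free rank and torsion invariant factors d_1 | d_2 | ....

Answer: M ≅ ℤ^1 ⊕ ℤ/2 ⊕ ℤ/6 ⊕ ℤ/12

Derivation:
rank_ℚ(R)=3; free=4−3=1
SNF(R) diag = [2, 6, 12] → torsion [2, 6, 12]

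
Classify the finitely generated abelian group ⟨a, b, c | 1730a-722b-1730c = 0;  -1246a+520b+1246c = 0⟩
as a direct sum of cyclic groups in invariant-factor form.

Answer: M ≅ ℤ^1 ⊕ ℤ/2 ⊕ ℤ/6

Derivation:
rank_ℚ(R)=2; free=3−2=1
SNF(R) diag = [2, 6] → torsion [2, 6]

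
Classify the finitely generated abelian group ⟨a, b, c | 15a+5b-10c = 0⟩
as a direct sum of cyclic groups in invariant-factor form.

Answer: M ≅ ℤ^2 ⊕ ℤ/5

Derivation:
rank_ℚ(R)=1; free=3−1=2
SNF(R) diag = [5] → torsion [5]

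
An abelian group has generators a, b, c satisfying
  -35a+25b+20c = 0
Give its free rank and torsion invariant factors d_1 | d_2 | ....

rank_ℚ(R)=1; free=3−1=2
SNF(R) diag = [5] → torsion [5]

Answer: M ≅ ℤ^2 ⊕ ℤ/5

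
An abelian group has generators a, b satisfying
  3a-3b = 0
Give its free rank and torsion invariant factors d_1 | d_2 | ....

rank_ℚ(R)=1; free=2−1=1
SNF(R) diag = [3] → torsion [3]

Answer: M ≅ ℤ^1 ⊕ ℤ/3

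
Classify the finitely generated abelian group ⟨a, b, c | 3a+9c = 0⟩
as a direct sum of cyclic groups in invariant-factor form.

rank_ℚ(R)=1; free=3−1=2
SNF(R) diag = [3] → torsion [3]

Answer: M ≅ ℤ^2 ⊕ ℤ/3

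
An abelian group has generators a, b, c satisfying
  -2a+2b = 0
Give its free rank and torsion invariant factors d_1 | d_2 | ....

Answer: M ≅ ℤ^2 ⊕ ℤ/2

Derivation:
rank_ℚ(R)=1; free=3−1=2
SNF(R) diag = [2] → torsion [2]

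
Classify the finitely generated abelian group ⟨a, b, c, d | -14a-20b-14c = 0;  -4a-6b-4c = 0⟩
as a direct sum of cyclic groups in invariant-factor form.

Answer: M ≅ ℤ^2 ⊕ ℤ/2 ⊕ ℤ/2

Derivation:
rank_ℚ(R)=2; free=4−2=2
SNF(R) diag = [2, 2] → torsion [2, 2]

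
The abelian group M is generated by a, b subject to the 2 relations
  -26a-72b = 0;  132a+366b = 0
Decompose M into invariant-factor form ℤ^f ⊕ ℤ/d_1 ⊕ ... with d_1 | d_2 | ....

rank_ℚ(R)=2; free=2−2=0
SNF(R) diag = [2, 6] → torsion [2, 6]

Answer: M ≅ ℤ/2 ⊕ ℤ/6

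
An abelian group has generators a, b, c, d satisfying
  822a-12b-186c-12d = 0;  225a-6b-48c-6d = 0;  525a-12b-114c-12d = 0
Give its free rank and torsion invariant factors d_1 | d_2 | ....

rank_ℚ(R)=3; free=4−3=1
SNF(R) diag = [3, 6, 18] → torsion [3, 6, 18]

Answer: M ≅ ℤ^1 ⊕ ℤ/3 ⊕ ℤ/6 ⊕ ℤ/18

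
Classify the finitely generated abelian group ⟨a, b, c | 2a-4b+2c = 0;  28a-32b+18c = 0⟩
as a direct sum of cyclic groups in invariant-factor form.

Answer: M ≅ ℤ^1 ⊕ ℤ/2 ⊕ ℤ/2

Derivation:
rank_ℚ(R)=2; free=3−2=1
SNF(R) diag = [2, 2] → torsion [2, 2]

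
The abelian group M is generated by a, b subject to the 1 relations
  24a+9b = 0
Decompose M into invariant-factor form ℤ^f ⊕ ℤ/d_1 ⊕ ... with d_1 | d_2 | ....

rank_ℚ(R)=1; free=2−1=1
SNF(R) diag = [3] → torsion [3]

Answer: M ≅ ℤ^1 ⊕ ℤ/3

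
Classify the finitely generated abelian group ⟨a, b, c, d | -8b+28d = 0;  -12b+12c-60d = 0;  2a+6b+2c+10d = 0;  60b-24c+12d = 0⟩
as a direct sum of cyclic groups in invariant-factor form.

rank_ℚ(R)=4; free=4−4=0
SNF(R) diag = [2, 4, 12, 36] → torsion [2, 4, 12, 36]

Answer: M ≅ ℤ/2 ⊕ ℤ/4 ⊕ ℤ/12 ⊕ ℤ/36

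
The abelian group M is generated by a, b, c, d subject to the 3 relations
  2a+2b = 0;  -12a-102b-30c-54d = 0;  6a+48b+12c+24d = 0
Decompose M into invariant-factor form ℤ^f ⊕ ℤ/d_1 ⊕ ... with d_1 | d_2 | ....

Answer: M ≅ ℤ^1 ⊕ ℤ/2 ⊕ ℤ/6 ⊕ ℤ/6

Derivation:
rank_ℚ(R)=3; free=4−3=1
SNF(R) diag = [2, 6, 6] → torsion [2, 6, 6]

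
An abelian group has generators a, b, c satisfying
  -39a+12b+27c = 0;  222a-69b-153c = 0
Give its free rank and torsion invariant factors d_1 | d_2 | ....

rank_ℚ(R)=2; free=3−2=1
SNF(R) diag = [3, 9] → torsion [3, 9]

Answer: M ≅ ℤ^1 ⊕ ℤ/3 ⊕ ℤ/9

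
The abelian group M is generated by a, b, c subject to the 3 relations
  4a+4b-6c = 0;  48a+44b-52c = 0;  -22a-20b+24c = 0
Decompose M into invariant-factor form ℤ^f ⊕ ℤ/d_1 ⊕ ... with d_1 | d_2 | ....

Answer: M ≅ ℤ/2 ⊕ ℤ/2 ⊕ ℤ/4

Derivation:
rank_ℚ(R)=3; free=3−3=0
SNF(R) diag = [2, 2, 4] → torsion [2, 2, 4]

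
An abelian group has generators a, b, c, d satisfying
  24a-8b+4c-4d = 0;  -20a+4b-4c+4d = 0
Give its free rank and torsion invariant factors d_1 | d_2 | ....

Answer: M ≅ ℤ^2 ⊕ ℤ/4 ⊕ ℤ/4

Derivation:
rank_ℚ(R)=2; free=4−2=2
SNF(R) diag = [4, 4] → torsion [4, 4]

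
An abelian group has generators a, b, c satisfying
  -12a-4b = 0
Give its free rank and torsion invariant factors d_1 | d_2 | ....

Answer: M ≅ ℤ^2 ⊕ ℤ/4

Derivation:
rank_ℚ(R)=1; free=3−1=2
SNF(R) diag = [4] → torsion [4]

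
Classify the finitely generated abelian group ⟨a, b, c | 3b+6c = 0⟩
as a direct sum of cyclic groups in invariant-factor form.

Answer: M ≅ ℤ^2 ⊕ ℤ/3

Derivation:
rank_ℚ(R)=1; free=3−1=2
SNF(R) diag = [3] → torsion [3]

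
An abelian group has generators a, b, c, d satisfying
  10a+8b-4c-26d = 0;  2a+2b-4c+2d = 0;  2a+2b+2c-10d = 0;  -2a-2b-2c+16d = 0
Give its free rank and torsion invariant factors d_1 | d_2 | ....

Answer: M ≅ ℤ/2 ⊕ ℤ/2 ⊕ ℤ/6 ⊕ ℤ/6

Derivation:
rank_ℚ(R)=4; free=4−4=0
SNF(R) diag = [2, 2, 6, 6] → torsion [2, 2, 6, 6]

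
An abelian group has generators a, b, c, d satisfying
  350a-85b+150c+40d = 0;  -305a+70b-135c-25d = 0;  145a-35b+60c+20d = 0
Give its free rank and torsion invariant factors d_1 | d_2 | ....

Answer: M ≅ ℤ^1 ⊕ ℤ/5 ⊕ ℤ/15 ⊕ ℤ/15

Derivation:
rank_ℚ(R)=3; free=4−3=1
SNF(R) diag = [5, 15, 15] → torsion [5, 15, 15]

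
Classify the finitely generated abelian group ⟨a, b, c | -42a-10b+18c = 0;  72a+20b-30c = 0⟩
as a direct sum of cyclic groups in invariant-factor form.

rank_ℚ(R)=2; free=3−2=1
SNF(R) diag = [2, 6] → torsion [2, 6]

Answer: M ≅ ℤ^1 ⊕ ℤ/2 ⊕ ℤ/6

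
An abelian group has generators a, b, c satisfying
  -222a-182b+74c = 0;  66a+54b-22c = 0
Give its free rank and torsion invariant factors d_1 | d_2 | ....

rank_ℚ(R)=2; free=3−2=1
SNF(R) diag = [2, 4] → torsion [2, 4]

Answer: M ≅ ℤ^1 ⊕ ℤ/2 ⊕ ℤ/4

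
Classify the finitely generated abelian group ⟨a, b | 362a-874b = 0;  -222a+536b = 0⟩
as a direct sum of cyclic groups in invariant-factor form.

rank_ℚ(R)=2; free=2−2=0
SNF(R) diag = [2, 2] → torsion [2, 2]

Answer: M ≅ ℤ/2 ⊕ ℤ/2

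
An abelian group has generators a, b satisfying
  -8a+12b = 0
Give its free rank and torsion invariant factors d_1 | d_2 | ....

Answer: M ≅ ℤ^1 ⊕ ℤ/4

Derivation:
rank_ℚ(R)=1; free=2−1=1
SNF(R) diag = [4] → torsion [4]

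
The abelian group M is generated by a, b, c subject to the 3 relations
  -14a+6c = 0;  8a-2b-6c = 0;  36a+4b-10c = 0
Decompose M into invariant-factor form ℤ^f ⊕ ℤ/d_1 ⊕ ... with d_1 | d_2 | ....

Answer: M ≅ ℤ/2 ⊕ ℤ/2 ⊕ ℤ/2

Derivation:
rank_ℚ(R)=3; free=3−3=0
SNF(R) diag = [2, 2, 2] → torsion [2, 2, 2]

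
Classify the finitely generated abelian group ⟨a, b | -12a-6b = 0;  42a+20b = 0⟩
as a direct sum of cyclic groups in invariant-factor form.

rank_ℚ(R)=2; free=2−2=0
SNF(R) diag = [2, 6] → torsion [2, 6]

Answer: M ≅ ℤ/2 ⊕ ℤ/6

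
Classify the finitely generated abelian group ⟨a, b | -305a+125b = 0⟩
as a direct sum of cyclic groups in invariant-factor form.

Answer: M ≅ ℤ^1 ⊕ ℤ/5

Derivation:
rank_ℚ(R)=1; free=2−1=1
SNF(R) diag = [5] → torsion [5]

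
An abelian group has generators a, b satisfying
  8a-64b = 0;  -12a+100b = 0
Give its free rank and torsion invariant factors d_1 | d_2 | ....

rank_ℚ(R)=2; free=2−2=0
SNF(R) diag = [4, 8] → torsion [4, 8]

Answer: M ≅ ℤ/4 ⊕ ℤ/8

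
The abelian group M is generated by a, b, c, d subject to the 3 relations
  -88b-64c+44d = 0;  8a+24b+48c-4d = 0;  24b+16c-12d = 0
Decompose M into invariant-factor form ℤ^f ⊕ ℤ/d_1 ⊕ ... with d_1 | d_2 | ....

rank_ℚ(R)=3; free=4−3=1
SNF(R) diag = [4, 8, 16] → torsion [4, 8, 16]

Answer: M ≅ ℤ^1 ⊕ ℤ/4 ⊕ ℤ/8 ⊕ ℤ/16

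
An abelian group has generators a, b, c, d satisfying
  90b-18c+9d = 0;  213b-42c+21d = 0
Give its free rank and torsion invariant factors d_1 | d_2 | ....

rank_ℚ(R)=2; free=4−2=2
SNF(R) diag = [3, 9] → torsion [3, 9]

Answer: M ≅ ℤ^2 ⊕ ℤ/3 ⊕ ℤ/9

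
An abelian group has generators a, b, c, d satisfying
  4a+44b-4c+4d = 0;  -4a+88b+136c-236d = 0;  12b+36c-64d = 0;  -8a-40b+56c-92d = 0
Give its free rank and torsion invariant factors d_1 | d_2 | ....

Answer: M ≅ ℤ/4 ⊕ ℤ/4 ⊕ ℤ/12 ⊕ ℤ/24

Derivation:
rank_ℚ(R)=4; free=4−4=0
SNF(R) diag = [4, 4, 12, 24] → torsion [4, 4, 12, 24]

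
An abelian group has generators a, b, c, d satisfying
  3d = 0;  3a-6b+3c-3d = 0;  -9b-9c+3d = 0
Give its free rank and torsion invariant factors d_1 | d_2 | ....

Answer: M ≅ ℤ^1 ⊕ ℤ/3 ⊕ ℤ/3 ⊕ ℤ/9

Derivation:
rank_ℚ(R)=3; free=4−3=1
SNF(R) diag = [3, 3, 9] → torsion [3, 3, 9]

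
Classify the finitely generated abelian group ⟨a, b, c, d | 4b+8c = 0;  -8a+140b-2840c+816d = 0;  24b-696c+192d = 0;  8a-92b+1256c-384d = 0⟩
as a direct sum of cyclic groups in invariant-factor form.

rank_ℚ(R)=4; free=4−4=0
SNF(R) diag = [4, 8, 24, 48] → torsion [4, 8, 24, 48]

Answer: M ≅ ℤ/4 ⊕ ℤ/8 ⊕ ℤ/24 ⊕ ℤ/48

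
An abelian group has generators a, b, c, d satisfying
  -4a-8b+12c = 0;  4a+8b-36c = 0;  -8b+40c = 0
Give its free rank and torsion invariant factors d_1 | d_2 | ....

rank_ℚ(R)=3; free=4−3=1
SNF(R) diag = [4, 8, 24] → torsion [4, 8, 24]

Answer: M ≅ ℤ^1 ⊕ ℤ/4 ⊕ ℤ/8 ⊕ ℤ/24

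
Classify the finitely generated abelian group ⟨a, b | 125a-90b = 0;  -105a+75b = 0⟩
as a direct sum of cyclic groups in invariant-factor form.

rank_ℚ(R)=2; free=2−2=0
SNF(R) diag = [5, 15] → torsion [5, 15]

Answer: M ≅ ℤ/5 ⊕ ℤ/15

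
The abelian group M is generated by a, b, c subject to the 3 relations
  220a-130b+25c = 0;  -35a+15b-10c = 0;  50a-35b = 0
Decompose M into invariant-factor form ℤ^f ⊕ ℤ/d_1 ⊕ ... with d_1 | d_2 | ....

Answer: M ≅ ℤ/5 ⊕ ℤ/5 ⊕ ℤ/5

Derivation:
rank_ℚ(R)=3; free=3−3=0
SNF(R) diag = [5, 5, 5] → torsion [5, 5, 5]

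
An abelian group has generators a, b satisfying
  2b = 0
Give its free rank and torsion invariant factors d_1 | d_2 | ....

rank_ℚ(R)=1; free=2−1=1
SNF(R) diag = [2] → torsion [2]

Answer: M ≅ ℤ^1 ⊕ ℤ/2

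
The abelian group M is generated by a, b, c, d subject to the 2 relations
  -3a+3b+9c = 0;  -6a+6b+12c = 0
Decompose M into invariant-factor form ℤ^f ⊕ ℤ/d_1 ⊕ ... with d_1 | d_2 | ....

rank_ℚ(R)=2; free=4−2=2
SNF(R) diag = [3, 6] → torsion [3, 6]

Answer: M ≅ ℤ^2 ⊕ ℤ/3 ⊕ ℤ/6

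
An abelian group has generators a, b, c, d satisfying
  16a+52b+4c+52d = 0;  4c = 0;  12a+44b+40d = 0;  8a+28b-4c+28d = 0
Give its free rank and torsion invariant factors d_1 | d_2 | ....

Answer: M ≅ ℤ/4 ⊕ ℤ/4 ⊕ ℤ/4 ⊕ ℤ/8

Derivation:
rank_ℚ(R)=4; free=4−4=0
SNF(R) diag = [4, 4, 4, 8] → torsion [4, 4, 4, 8]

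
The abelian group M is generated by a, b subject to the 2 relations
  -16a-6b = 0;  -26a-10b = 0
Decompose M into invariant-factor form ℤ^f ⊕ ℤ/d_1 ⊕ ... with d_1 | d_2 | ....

Answer: M ≅ ℤ/2 ⊕ ℤ/2

Derivation:
rank_ℚ(R)=2; free=2−2=0
SNF(R) diag = [2, 2] → torsion [2, 2]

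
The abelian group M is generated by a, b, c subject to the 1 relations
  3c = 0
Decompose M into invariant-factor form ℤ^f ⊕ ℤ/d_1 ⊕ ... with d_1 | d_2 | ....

rank_ℚ(R)=1; free=3−1=2
SNF(R) diag = [3] → torsion [3]

Answer: M ≅ ℤ^2 ⊕ ℤ/3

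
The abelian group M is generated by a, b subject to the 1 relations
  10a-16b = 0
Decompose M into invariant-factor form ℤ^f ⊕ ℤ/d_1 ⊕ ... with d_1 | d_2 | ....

Answer: M ≅ ℤ^1 ⊕ ℤ/2

Derivation:
rank_ℚ(R)=1; free=2−1=1
SNF(R) diag = [2] → torsion [2]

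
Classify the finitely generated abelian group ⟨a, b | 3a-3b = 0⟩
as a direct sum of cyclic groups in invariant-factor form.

rank_ℚ(R)=1; free=2−1=1
SNF(R) diag = [3] → torsion [3]

Answer: M ≅ ℤ^1 ⊕ ℤ/3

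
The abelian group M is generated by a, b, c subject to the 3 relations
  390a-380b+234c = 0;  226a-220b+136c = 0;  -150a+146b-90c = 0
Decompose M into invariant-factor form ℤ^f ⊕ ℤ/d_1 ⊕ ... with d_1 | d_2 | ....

rank_ℚ(R)=3; free=3−3=0
SNF(R) diag = [2, 2, 6] → torsion [2, 2, 6]

Answer: M ≅ ℤ/2 ⊕ ℤ/2 ⊕ ℤ/6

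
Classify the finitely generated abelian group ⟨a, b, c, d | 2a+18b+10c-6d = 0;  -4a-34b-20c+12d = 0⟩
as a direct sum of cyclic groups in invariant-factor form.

rank_ℚ(R)=2; free=4−2=2
SNF(R) diag = [2, 2] → torsion [2, 2]

Answer: M ≅ ℤ^2 ⊕ ℤ/2 ⊕ ℤ/2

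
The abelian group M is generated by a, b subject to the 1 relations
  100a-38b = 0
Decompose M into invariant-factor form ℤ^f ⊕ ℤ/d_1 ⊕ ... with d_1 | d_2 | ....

Answer: M ≅ ℤ^1 ⊕ ℤ/2

Derivation:
rank_ℚ(R)=1; free=2−1=1
SNF(R) diag = [2] → torsion [2]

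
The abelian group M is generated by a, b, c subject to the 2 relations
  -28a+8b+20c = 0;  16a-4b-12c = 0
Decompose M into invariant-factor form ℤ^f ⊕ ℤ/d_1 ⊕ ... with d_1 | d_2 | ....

rank_ℚ(R)=2; free=3−2=1
SNF(R) diag = [4, 4] → torsion [4, 4]

Answer: M ≅ ℤ^1 ⊕ ℤ/4 ⊕ ℤ/4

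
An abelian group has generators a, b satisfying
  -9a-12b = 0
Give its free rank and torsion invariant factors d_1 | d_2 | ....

rank_ℚ(R)=1; free=2−1=1
SNF(R) diag = [3] → torsion [3]

Answer: M ≅ ℤ^1 ⊕ ℤ/3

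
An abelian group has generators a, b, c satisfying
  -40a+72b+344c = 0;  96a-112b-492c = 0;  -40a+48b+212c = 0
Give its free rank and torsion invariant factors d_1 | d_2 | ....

Answer: M ≅ ℤ/4 ⊕ ℤ/8 ⊕ ℤ/24

Derivation:
rank_ℚ(R)=3; free=3−3=0
SNF(R) diag = [4, 8, 24] → torsion [4, 8, 24]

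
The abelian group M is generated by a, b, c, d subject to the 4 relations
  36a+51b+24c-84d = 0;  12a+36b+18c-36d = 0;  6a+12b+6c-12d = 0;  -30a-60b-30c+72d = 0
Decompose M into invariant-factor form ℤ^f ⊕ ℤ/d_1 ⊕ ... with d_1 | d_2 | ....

Answer: M ≅ ℤ/3 ⊕ ℤ/6 ⊕ ℤ/6 ⊕ ℤ/12

Derivation:
rank_ℚ(R)=4; free=4−4=0
SNF(R) diag = [3, 6, 6, 12] → torsion [3, 6, 6, 12]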